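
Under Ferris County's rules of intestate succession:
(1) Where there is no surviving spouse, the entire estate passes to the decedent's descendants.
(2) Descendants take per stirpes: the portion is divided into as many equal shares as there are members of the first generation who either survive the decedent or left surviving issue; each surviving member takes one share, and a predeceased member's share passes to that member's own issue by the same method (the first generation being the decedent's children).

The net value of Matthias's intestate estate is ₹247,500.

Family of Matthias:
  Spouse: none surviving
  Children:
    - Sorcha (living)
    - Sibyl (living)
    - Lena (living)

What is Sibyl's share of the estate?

The entire ₹247,500 passes to the descendants.
That amount (₹247,500) is divided into 3 shares of ₹82,500: Sorcha, Sibyl, and Lena each take ₹82,500.

Sibyl receives ₹82,500.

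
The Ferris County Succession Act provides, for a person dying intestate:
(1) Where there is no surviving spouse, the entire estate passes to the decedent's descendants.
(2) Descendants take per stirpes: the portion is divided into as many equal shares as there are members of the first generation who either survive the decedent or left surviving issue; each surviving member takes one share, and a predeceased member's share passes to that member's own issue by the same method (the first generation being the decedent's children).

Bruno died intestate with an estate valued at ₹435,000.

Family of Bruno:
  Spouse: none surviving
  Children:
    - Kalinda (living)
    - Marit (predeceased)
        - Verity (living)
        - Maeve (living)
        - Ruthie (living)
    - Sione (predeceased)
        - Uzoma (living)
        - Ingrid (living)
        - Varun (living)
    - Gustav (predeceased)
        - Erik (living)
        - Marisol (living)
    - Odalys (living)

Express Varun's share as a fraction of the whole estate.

Varun receives 1/15 of the estate.

The entire ₹435,000 passes to the descendants.
That amount (₹435,000) is divided into 5 shares of ₹87,000: Kalinda and Odalys each take ₹87,000; Marit's ₹87,000 share passes to Marit's issue; Sione's ₹87,000 share passes to Sione's issue; Gustav's ₹87,000 share passes to Gustav's issue.
Marit's share (₹87,000) is divided into 3 shares of ₹29,000: Verity, Maeve, and Ruthie each take ₹29,000.
Sione's share (₹87,000) is divided into 3 shares of ₹29,000: Uzoma, Ingrid, and Varun each take ₹29,000.
Gustav's share (₹87,000) is divided into 2 shares of ₹43,500: Erik and Marisol each take ₹43,500.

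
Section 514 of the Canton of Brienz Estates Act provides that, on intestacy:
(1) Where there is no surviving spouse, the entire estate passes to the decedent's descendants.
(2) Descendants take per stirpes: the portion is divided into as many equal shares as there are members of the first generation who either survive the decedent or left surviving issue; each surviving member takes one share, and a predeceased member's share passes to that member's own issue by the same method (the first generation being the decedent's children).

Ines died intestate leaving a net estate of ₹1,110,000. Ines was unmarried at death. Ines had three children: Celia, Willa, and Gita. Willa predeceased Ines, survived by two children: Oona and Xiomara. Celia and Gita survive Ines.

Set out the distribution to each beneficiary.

The entire ₹1,110,000 passes to the descendants.
That amount (₹1,110,000) is divided into 3 shares of ₹370,000: Celia and Gita each take ₹370,000; Willa's ₹370,000 share passes to Willa's issue.
Willa's share (₹370,000) is divided into 2 shares of ₹185,000: Oona and Xiomara each take ₹185,000.

Celia: ₹370,000; Oona: ₹185,000; Xiomara: ₹185,000; Gita: ₹370,000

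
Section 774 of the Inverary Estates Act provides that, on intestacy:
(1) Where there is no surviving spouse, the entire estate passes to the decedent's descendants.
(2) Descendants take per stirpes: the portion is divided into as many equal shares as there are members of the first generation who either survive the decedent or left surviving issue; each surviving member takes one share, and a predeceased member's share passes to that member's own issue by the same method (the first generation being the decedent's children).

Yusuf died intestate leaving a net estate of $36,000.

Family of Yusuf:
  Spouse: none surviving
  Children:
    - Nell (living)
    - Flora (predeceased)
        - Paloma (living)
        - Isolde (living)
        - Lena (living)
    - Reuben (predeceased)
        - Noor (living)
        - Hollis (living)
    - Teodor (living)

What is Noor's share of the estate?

The entire $36,000 passes to the descendants.
That amount ($36,000) is divided into 4 shares of $9,000: Nell and Teodor each take $9,000; Flora's $9,000 share passes to Flora's issue; Reuben's $9,000 share passes to Reuben's issue.
Flora's share ($9,000) is divided into 3 shares of $3,000: Paloma, Isolde, and Lena each take $3,000.
Reuben's share ($9,000) is divided into 2 shares of $4,500: Noor and Hollis each take $4,500.

Noor receives $4,500.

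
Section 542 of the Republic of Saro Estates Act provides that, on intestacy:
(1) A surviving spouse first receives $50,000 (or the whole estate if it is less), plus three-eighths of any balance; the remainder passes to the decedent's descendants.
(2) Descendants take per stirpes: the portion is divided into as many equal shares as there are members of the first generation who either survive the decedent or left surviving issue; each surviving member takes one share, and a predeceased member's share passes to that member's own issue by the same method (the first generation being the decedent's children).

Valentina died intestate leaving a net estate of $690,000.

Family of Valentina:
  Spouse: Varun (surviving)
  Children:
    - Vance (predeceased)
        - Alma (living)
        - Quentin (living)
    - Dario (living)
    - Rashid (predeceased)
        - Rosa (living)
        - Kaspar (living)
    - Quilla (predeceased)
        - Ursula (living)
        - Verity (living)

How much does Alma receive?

Varun first takes $50,000, leaving a balance of $640,000. Varun then takes three-eighths of the balance ($240,000), for a total of $290,000. The remaining $400,000 passes to the descendants.
The descendants' portion ($400,000) is divided into 4 shares of $100,000: Dario takes $100,000; Vance's $100,000 share passes to Vance's issue; Rashid's $100,000 share passes to Rashid's issue; Quilla's $100,000 share passes to Quilla's issue.
Vance's share ($100,000) is divided into 2 shares of $50,000: Alma and Quentin each take $50,000.
Rashid's share ($100,000) is divided into 2 shares of $50,000: Rosa and Kaspar each take $50,000.
Quilla's share ($100,000) is divided into 2 shares of $50,000: Ursula and Verity each take $50,000.

Alma receives $50,000.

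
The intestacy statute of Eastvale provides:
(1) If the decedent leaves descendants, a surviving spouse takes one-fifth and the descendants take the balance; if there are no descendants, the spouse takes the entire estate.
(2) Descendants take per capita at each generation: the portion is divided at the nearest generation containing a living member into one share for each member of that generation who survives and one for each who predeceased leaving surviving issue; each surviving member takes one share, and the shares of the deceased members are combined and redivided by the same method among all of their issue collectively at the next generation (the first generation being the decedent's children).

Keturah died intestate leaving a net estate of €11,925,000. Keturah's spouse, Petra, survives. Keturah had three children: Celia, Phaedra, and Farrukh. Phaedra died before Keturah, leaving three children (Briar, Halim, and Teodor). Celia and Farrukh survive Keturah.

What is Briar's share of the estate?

Briar receives €1,060,000.

Petra takes one-fifth of €11,925,000 = €2,385,000. The remaining €9,540,000 passes to the descendants.
The descendants' portion (€9,540,000) is divided at the children's generation into 3 shares of €3,180,000. Celia and Farrukh each take €3,180,000. The remaining share for the deceased Phaedra (€3,180,000) is carried to the next generation.
That pool (€3,180,000) is divided at the grandchildren's generation equally among Briar, Halim, and Teodor: €1,060,000 each.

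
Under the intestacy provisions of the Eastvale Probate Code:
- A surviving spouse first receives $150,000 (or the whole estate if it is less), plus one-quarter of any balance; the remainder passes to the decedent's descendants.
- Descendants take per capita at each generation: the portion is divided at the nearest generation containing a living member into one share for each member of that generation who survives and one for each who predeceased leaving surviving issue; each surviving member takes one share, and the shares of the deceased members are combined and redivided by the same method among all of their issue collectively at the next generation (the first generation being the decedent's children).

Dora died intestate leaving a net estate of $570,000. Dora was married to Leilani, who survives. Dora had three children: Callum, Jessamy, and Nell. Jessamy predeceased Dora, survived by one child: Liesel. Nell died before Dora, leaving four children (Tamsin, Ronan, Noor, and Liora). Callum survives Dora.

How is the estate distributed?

Leilani: $255,000; Callum: $105,000; Liesel: $42,000; Tamsin: $42,000; Ronan: $42,000; Noor: $42,000; Liora: $42,000

Leilani first takes $150,000, leaving a balance of $420,000. Leilani then takes one-quarter of the balance ($105,000), for a total of $255,000. The remaining $315,000 passes to the descendants.
The descendants' portion ($315,000) is divided at the children's generation into 3 shares of $105,000. Callum takes $105,000. The 2 shares of the deceased (Jessamy and Nell) are combined into a pool of $210,000.
That pool ($210,000) is divided at the grandchildren's generation equally among Liesel, Tamsin, Ronan, Noor, and Liora: $42,000 each.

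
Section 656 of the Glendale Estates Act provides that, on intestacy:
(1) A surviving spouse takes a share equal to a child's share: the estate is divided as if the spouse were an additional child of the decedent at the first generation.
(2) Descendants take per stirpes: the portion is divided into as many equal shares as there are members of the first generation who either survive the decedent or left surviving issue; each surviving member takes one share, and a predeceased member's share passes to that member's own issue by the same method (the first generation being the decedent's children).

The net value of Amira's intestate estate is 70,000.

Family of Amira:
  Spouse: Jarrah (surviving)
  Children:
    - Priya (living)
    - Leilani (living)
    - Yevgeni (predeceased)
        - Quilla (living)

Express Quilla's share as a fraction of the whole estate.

The spouse counts as an additional share at the children's level, so there are 4 primary shares of 17,500. Jarrah takes one such share (17,500).
The children's combined portion (52,500) is divided into 3 shares of 17,500: Priya and Leilani each take 17,500; Yevgeni's 17,500 share passes to Yevgeni's issue.
Yevgeni's share (17,500) passes entirely to Quilla.

Quilla receives 1/4 of the estate.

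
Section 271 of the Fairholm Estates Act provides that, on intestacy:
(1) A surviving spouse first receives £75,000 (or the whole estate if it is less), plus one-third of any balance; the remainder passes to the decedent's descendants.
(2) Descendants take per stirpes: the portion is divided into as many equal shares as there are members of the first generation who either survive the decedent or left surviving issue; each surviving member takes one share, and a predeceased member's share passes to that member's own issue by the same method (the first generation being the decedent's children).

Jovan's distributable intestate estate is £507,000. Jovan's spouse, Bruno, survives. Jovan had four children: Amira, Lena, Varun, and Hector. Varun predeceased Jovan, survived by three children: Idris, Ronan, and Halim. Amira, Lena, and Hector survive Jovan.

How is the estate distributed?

Bruno first takes £75,000, leaving a balance of £432,000. Bruno then takes one-third of the balance (£144,000), for a total of £219,000. The remaining £288,000 passes to the descendants.
The descendants' portion (£288,000) is divided into 4 shares of £72,000: Amira, Lena, and Hector each take £72,000; Varun's £72,000 share passes to Varun's issue.
Varun's share (£72,000) is divided into 3 shares of £24,000: Idris, Ronan, and Halim each take £24,000.

Bruno: £219,000; Amira: £72,000; Lena: £72,000; Idris: £24,000; Ronan: £24,000; Halim: £24,000; Hector: £72,000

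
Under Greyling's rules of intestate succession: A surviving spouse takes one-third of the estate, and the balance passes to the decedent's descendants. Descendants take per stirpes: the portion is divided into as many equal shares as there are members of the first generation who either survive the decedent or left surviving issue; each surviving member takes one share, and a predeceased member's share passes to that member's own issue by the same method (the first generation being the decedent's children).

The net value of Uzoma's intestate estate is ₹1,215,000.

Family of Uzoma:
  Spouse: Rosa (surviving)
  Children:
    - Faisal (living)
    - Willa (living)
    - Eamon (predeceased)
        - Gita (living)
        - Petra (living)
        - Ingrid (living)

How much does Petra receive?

Petra receives ₹90,000.

Rosa takes one-third of ₹1,215,000 = ₹405,000. The remaining ₹810,000 passes to the descendants.
The descendants' portion (₹810,000) is divided into 3 shares of ₹270,000: Faisal and Willa each take ₹270,000; Eamon's ₹270,000 share passes to Eamon's issue.
Eamon's share (₹270,000) is divided into 3 shares of ₹90,000: Gita, Petra, and Ingrid each take ₹90,000.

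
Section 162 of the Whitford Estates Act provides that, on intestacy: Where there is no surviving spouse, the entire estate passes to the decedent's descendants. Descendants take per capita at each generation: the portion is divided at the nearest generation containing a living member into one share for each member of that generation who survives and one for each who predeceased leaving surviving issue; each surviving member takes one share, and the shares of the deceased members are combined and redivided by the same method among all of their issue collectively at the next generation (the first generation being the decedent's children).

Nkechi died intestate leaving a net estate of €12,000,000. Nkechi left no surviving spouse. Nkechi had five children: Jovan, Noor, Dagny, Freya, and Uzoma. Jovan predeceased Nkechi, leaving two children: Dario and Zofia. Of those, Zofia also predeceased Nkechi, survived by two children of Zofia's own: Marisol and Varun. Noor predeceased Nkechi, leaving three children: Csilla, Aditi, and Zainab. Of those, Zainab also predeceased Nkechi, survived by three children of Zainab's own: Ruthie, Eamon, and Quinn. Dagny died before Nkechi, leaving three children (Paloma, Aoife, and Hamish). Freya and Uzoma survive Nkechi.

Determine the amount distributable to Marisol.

The entire €12,000,000 passes to the descendants.
That amount (€12,000,000) is divided at the children's generation into 5 shares of €2,400,000. Freya and Uzoma each take €2,400,000. The 3 shares of the deceased (Jovan, Noor, and Dagny) are combined into a pool of €7,200,000.
That pool (€7,200,000) is divided at the grandchildren's generation into 8 shares of €900,000. Dario, Csilla, Aditi, Paloma, Aoife, and Hamish each take €900,000. The 2 shares of the deceased (Zofia and Zainab) are combined into a pool of €1,800,000.
That pool (€1,800,000) is divided at the great-grandchildren's generation equally among Marisol, Varun, Ruthie, Eamon, and Quinn: €360,000 each.

Marisol receives €360,000.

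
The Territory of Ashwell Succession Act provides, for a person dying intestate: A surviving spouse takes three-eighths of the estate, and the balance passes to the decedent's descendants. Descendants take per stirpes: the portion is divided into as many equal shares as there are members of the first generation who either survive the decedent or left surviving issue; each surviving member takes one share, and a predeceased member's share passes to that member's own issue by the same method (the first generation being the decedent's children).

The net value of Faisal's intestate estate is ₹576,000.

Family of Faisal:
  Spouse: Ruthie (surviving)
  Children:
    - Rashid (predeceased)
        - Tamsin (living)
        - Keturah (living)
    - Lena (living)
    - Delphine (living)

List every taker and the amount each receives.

Ruthie: ₹216,000; Tamsin: ₹60,000; Keturah: ₹60,000; Lena: ₹120,000; Delphine: ₹120,000

Ruthie takes three-eighths of ₹576,000 = ₹216,000. The remaining ₹360,000 passes to the descendants.
The descendants' portion (₹360,000) is divided into 3 shares of ₹120,000: Lena and Delphine each take ₹120,000; Rashid's ₹120,000 share passes to Rashid's issue.
Rashid's share (₹120,000) is divided into 2 shares of ₹60,000: Tamsin and Keturah each take ₹60,000.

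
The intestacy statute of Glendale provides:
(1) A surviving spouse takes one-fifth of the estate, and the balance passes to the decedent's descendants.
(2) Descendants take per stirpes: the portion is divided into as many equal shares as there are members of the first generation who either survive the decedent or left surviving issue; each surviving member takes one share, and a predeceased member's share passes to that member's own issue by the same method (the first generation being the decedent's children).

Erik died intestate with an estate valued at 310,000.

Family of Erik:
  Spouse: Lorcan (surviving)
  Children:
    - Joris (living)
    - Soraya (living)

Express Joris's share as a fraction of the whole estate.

Joris receives 2/5 of the estate.

Lorcan takes one-fifth of 310,000 = 62,000. The remaining 248,000 passes to the descendants.
The descendants' portion (248,000) is divided into 2 shares of 124,000: Joris and Soraya each take 124,000.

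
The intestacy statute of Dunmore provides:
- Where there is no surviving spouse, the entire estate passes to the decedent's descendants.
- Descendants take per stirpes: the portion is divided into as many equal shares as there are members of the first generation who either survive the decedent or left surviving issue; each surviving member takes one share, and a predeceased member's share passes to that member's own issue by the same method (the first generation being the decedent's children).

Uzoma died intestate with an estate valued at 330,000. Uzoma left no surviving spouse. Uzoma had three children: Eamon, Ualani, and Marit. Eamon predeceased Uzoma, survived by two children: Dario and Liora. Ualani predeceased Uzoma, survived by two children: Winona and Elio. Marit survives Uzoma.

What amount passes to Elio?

The entire 330,000 passes to the descendants.
That amount (330,000) is divided into 3 shares of 110,000: Marit takes 110,000; Eamon's 110,000 share passes to Eamon's issue; Ualani's 110,000 share passes to Ualani's issue.
Eamon's share (110,000) is divided into 2 shares of 55,000: Dario and Liora each take 55,000.
Ualani's share (110,000) is divided into 2 shares of 55,000: Winona and Elio each take 55,000.

Elio receives 55,000.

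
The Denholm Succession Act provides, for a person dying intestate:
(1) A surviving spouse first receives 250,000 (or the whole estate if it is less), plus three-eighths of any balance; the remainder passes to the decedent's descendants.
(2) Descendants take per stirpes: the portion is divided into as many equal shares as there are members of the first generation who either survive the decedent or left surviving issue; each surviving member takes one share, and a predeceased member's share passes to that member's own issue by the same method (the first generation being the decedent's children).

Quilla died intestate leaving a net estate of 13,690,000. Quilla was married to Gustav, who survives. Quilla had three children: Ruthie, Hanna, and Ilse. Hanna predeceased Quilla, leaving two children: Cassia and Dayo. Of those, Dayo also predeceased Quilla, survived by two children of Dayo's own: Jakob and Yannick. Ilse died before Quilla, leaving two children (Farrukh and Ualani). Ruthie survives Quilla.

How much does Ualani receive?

Gustav first takes 250,000, leaving a balance of 13,440,000. Gustav then takes three-eighths of the balance (5,040,000), for a total of 5,290,000. The remaining 8,400,000 passes to the descendants.
The descendants' portion (8,400,000) is divided into 3 shares of 2,800,000: Ruthie takes 2,800,000; Hanna's 2,800,000 share passes to Hanna's issue; Ilse's 2,800,000 share passes to Ilse's issue.
Hanna's share (2,800,000) is divided into 2 shares of 1,400,000: Cassia takes 1,400,000; Dayo's 1,400,000 share passes to Dayo's issue.
Dayo's share (1,400,000) is divided into 2 shares of 700,000: Jakob and Yannick each take 700,000.
Ilse's share (2,800,000) is divided into 2 shares of 1,400,000: Farrukh and Ualani each take 1,400,000.

Ualani receives 1,400,000.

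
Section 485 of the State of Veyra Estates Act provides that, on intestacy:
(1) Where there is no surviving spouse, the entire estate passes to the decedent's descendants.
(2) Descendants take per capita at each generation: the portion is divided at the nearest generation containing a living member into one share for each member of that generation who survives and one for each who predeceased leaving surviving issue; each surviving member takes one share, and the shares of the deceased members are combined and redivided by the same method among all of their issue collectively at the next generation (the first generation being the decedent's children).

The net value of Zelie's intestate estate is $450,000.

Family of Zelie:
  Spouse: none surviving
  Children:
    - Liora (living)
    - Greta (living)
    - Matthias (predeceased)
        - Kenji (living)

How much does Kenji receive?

Kenji receives $150,000.

The entire $450,000 passes to the descendants.
That amount ($450,000) is divided at the children's generation into 3 shares of $150,000. Liora and Greta each take $150,000. The remaining share for the deceased Matthias ($150,000) is carried to the next generation.
That pool ($150,000) passes entirely to Kenji, the sole taker at the grandchildren's generation.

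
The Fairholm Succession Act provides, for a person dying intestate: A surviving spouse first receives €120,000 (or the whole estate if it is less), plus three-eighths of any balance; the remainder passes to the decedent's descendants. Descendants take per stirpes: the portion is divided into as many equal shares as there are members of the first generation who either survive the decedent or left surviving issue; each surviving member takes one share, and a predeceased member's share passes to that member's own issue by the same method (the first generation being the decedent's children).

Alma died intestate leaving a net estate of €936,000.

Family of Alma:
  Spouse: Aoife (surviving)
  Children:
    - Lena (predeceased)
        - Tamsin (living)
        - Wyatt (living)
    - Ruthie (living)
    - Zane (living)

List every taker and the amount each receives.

Aoife first takes €120,000, leaving a balance of €816,000. Aoife then takes three-eighths of the balance (€306,000), for a total of €426,000. The remaining €510,000 passes to the descendants.
The descendants' portion (€510,000) is divided into 3 shares of €170,000: Ruthie and Zane each take €170,000; Lena's €170,000 share passes to Lena's issue.
Lena's share (€170,000) is divided into 2 shares of €85,000: Tamsin and Wyatt each take €85,000.

Aoife: €426,000; Tamsin: €85,000; Wyatt: €85,000; Ruthie: €170,000; Zane: €170,000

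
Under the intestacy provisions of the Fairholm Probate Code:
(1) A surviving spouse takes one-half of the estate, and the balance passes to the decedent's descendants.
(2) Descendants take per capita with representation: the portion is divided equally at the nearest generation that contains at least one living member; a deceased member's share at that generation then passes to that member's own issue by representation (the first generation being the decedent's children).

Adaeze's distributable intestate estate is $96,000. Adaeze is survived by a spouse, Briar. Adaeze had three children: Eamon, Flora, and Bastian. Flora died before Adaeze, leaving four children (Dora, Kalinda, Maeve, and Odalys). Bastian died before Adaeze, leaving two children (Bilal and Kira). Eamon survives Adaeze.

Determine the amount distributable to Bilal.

Briar takes one-half of $96,000 = $48,000. The remaining $48,000 passes to the descendants.
The descendants' portion ($48,000) is divided into 3 shares of $16,000: Eamon takes $16,000; Flora's $16,000 share passes to Flora's issue; Bastian's $16,000 share passes to Bastian's issue.
Flora's share ($16,000) is divided into 4 shares of $4,000: Dora, Kalinda, Maeve, and Odalys each take $4,000.
Bastian's share ($16,000) is divided into 2 shares of $8,000: Bilal and Kira each take $8,000.

Bilal receives $8,000.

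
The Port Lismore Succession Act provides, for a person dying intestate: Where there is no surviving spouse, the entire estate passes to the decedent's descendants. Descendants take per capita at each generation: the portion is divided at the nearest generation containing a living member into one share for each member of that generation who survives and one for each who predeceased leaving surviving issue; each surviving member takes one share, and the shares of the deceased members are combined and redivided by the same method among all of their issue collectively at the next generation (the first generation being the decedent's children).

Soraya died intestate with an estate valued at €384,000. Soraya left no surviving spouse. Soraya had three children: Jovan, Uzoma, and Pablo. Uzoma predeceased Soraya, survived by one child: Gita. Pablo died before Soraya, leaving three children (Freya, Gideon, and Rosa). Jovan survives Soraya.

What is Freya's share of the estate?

Freya receives €64,000.

The entire €384,000 passes to the descendants.
That amount (€384,000) is divided at the children's generation into 3 shares of €128,000. Jovan takes €128,000. The 2 shares of the deceased (Uzoma and Pablo) are combined into a pool of €256,000.
That pool (€256,000) is divided at the grandchildren's generation equally among Gita, Freya, Gideon, and Rosa: €64,000 each.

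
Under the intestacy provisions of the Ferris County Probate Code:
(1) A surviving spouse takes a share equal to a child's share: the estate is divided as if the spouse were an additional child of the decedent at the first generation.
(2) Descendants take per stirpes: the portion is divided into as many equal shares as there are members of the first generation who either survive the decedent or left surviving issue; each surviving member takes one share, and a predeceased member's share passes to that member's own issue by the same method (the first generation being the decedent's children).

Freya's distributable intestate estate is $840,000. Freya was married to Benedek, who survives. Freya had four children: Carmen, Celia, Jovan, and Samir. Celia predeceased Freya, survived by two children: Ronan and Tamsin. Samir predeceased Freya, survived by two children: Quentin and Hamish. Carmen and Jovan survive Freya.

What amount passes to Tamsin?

Tamsin receives $84,000.

The spouse counts as an additional share at the children's level, so there are 5 primary shares of $168,000. Benedek takes one such share ($168,000).
The children's combined portion ($672,000) is divided into 4 shares of $168,000: Carmen and Jovan each take $168,000; Celia's $168,000 share passes to Celia's issue; Samir's $168,000 share passes to Samir's issue.
Celia's share ($168,000) is divided into 2 shares of $84,000: Ronan and Tamsin each take $84,000.
Samir's share ($168,000) is divided into 2 shares of $84,000: Quentin and Hamish each take $84,000.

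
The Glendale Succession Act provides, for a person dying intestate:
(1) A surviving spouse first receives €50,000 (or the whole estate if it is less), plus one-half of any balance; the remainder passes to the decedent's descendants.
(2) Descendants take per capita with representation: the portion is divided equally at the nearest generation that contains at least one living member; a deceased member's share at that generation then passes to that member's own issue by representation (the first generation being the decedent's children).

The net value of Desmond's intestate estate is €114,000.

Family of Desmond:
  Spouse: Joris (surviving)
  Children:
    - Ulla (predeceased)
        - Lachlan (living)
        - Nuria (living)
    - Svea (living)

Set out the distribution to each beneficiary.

Joris first takes €50,000, leaving a balance of €64,000. Joris then takes one-half of the balance (€32,000), for a total of €82,000. The remaining €32,000 passes to the descendants.
The descendants' portion (€32,000) is divided into 2 shares of €16,000: Svea takes €16,000; Ulla's €16,000 share passes to Ulla's issue.
Ulla's share (€16,000) is divided into 2 shares of €8,000: Lachlan and Nuria each take €8,000.

Joris: €82,000; Lachlan: €8,000; Nuria: €8,000; Svea: €16,000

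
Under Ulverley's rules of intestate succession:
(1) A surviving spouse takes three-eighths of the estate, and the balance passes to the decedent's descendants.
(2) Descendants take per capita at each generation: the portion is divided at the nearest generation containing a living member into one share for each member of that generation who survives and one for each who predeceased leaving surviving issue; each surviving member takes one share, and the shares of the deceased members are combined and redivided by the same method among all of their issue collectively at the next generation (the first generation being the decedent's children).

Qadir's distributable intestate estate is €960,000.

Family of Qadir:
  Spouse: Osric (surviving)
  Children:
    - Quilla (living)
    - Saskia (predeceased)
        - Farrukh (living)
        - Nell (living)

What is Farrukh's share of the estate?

Osric takes three-eighths of €960,000 = €360,000. The remaining €600,000 passes to the descendants.
The descendants' portion (€600,000) is divided at the children's generation into 2 shares of €300,000. Quilla takes €300,000. The remaining share for the deceased Saskia (€300,000) is carried to the next generation.
That pool (€300,000) is divided at the grandchildren's generation equally among Farrukh and Nell: €150,000 each.

Farrukh receives €150,000.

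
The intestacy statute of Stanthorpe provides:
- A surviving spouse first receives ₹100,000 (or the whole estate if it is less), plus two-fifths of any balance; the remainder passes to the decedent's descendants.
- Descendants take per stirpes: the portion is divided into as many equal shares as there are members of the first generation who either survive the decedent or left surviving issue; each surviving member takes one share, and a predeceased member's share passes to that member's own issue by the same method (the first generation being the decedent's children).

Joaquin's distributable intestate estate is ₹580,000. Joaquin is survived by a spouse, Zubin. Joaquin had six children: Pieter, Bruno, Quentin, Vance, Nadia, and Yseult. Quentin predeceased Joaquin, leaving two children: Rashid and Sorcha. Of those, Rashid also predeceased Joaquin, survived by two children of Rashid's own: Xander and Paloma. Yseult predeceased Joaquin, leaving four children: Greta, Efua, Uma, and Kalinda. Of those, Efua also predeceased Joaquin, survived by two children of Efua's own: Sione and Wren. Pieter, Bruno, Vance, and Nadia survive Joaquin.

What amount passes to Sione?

Sione receives ₹6,000.

Zubin first takes ₹100,000, leaving a balance of ₹480,000. Zubin then takes two-fifths of the balance (₹192,000), for a total of ₹292,000. The remaining ₹288,000 passes to the descendants.
The descendants' portion (₹288,000) is divided into 6 shares of ₹48,000: Pieter, Bruno, Vance, and Nadia each take ₹48,000; Quentin's ₹48,000 share passes to Quentin's issue; Yseult's ₹48,000 share passes to Yseult's issue.
Quentin's share (₹48,000) is divided into 2 shares of ₹24,000: Sorcha takes ₹24,000; Rashid's ₹24,000 share passes to Rashid's issue.
Rashid's share (₹24,000) is divided into 2 shares of ₹12,000: Xander and Paloma each take ₹12,000.
Yseult's share (₹48,000) is divided into 4 shares of ₹12,000: Greta, Uma, and Kalinda each take ₹12,000; Efua's ₹12,000 share passes to Efua's issue.
Efua's share (₹12,000) is divided into 2 shares of ₹6,000: Sione and Wren each take ₹6,000.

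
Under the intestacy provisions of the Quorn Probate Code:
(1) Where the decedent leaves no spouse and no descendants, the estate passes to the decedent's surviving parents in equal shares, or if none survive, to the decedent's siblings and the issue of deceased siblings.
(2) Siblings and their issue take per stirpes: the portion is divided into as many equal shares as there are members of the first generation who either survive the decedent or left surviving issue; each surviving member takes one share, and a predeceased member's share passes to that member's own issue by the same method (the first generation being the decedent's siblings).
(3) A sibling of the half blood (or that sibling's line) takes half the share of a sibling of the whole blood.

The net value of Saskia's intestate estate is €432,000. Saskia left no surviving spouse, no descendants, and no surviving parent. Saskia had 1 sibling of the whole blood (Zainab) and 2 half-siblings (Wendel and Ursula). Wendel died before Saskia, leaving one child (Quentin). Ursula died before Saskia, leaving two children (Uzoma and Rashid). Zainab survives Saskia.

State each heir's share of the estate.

The entire €432,000 passes to the siblings and their issue.
Counting each half-blood sibling's line as half a unit, there are 2 units in €432,000, so one unit is €216,000. Whole-blood lines (Zainab) take €216,000 each; half-blood lines (Wendel and Ursula) take €108,000 each.
Wendel's share (€108,000) passes entirely to Quentin.
Ursula's share (€108,000) is divided into 2 shares of €54,000: Uzoma and Rashid each take €54,000.

Quentin: €108,000; Uzoma: €54,000; Rashid: €54,000; Zainab: €216,000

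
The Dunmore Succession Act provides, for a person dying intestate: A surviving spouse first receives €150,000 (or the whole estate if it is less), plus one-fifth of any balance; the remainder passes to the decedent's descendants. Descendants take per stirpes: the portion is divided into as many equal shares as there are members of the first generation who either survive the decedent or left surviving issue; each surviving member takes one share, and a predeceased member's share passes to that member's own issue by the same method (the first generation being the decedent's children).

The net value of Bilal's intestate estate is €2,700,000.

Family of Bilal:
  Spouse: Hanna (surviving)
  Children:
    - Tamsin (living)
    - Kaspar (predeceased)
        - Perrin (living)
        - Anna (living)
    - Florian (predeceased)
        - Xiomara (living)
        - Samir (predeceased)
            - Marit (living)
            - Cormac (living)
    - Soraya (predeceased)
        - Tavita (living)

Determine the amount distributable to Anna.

Hanna first takes €150,000, leaving a balance of €2,550,000. Hanna then takes one-fifth of the balance (€510,000), for a total of €660,000. The remaining €2,040,000 passes to the descendants.
The descendants' portion (€2,040,000) is divided into 4 shares of €510,000: Tamsin takes €510,000; Kaspar's €510,000 share passes to Kaspar's issue; Florian's €510,000 share passes to Florian's issue; Soraya's €510,000 share passes to Soraya's issue.
Kaspar's share (€510,000) is divided into 2 shares of €255,000: Perrin and Anna each take €255,000.
Florian's share (€510,000) is divided into 2 shares of €255,000: Xiomara takes €255,000; Samir's €255,000 share passes to Samir's issue.
Samir's share (€255,000) is divided into 2 shares of €127,500: Marit and Cormac each take €127,500.
Soraya's share (€510,000) passes entirely to Tavita.

Anna receives €255,000.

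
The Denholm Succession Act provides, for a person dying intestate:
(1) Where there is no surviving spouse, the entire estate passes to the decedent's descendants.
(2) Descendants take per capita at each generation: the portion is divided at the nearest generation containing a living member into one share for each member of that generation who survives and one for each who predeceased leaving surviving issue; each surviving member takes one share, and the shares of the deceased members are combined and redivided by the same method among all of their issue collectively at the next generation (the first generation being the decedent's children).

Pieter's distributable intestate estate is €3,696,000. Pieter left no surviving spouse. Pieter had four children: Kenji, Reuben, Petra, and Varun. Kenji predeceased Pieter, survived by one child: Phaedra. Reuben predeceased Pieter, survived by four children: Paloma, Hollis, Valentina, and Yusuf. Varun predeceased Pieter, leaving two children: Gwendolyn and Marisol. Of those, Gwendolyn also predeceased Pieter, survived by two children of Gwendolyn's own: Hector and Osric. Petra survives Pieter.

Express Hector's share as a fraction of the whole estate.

The entire €3,696,000 passes to the descendants.
That amount (€3,696,000) is divided at the children's generation into 4 shares of €924,000. Petra takes €924,000. The 3 shares of the deceased (Kenji, Reuben, and Varun) are combined into a pool of €2,772,000.
That pool (€2,772,000) is divided at the grandchildren's generation into 7 shares of €396,000. Phaedra, Paloma, Hollis, Valentina, Yusuf, and Marisol each take €396,000. The remaining share for the deceased Gwendolyn (€396,000) is carried to the next generation.
That pool (€396,000) is divided at the great-grandchildren's generation equally among Hector and Osric: €198,000 each.

Hector receives 3/56 of the estate.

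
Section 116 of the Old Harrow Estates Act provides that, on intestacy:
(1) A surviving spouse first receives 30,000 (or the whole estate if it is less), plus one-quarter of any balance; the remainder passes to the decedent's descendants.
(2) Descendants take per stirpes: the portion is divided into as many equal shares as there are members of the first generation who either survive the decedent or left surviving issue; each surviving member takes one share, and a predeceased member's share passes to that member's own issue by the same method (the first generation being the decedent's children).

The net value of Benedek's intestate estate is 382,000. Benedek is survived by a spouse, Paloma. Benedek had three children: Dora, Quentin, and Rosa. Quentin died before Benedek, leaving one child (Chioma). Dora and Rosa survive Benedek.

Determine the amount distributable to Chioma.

Chioma receives 88,000.

Paloma first takes 30,000, leaving a balance of 352,000. Paloma then takes one-quarter of the balance (88,000), for a total of 118,000. The remaining 264,000 passes to the descendants.
The descendants' portion (264,000) is divided into 3 shares of 88,000: Dora and Rosa each take 88,000; Quentin's 88,000 share passes to Quentin's issue.
Quentin's share (88,000) passes entirely to Chioma.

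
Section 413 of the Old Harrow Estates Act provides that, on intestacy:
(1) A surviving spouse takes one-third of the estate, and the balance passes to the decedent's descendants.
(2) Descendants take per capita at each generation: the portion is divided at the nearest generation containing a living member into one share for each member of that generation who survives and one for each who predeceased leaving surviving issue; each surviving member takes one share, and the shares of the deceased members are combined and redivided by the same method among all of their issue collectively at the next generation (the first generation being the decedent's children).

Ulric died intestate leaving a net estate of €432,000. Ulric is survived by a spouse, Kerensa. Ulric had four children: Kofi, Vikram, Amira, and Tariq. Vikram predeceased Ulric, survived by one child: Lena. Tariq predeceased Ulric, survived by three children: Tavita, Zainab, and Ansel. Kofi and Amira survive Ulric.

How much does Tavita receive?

Tavita receives €36,000.

Kerensa takes one-third of €432,000 = €144,000. The remaining €288,000 passes to the descendants.
The descendants' portion (€288,000) is divided at the children's generation into 4 shares of €72,000. Kofi and Amira each take €72,000. The 2 shares of the deceased (Vikram and Tariq) are combined into a pool of €144,000.
That pool (€144,000) is divided at the grandchildren's generation equally among Lena, Tavita, Zainab, and Ansel: €36,000 each.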